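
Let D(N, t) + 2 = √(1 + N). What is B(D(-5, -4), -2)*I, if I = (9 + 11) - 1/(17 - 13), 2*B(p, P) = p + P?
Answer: -79/2 + 79*I/4 ≈ -39.5 + 19.75*I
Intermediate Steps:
D(N, t) = -2 + √(1 + N)
B(p, P) = P/2 + p/2 (B(p, P) = (p + P)/2 = (P + p)/2 = P/2 + p/2)
I = 79/4 (I = 20 - 1/4 = 20 - 1*¼ = 20 - ¼ = 79/4 ≈ 19.750)
B(D(-5, -4), -2)*I = ((½)*(-2) + (-2 + √(1 - 5))/2)*(79/4) = (-1 + (-2 + √(-4))/2)*(79/4) = (-1 + (-2 + 2*I)/2)*(79/4) = (-1 + (-1 + I))*(79/4) = (-2 + I)*(79/4) = -79/2 + 79*I/4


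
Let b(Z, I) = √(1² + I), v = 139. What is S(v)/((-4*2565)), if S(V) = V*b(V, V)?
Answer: -139*√35/5130 ≈ -0.16030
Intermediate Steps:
b(Z, I) = √(1 + I)
S(V) = V*√(1 + V)
S(v)/((-4*2565)) = (139*√(1 + 139))/((-4*2565)) = (139*√140)/(-10260) = (139*(2*√35))*(-1/10260) = (278*√35)*(-1/10260) = -139*√35/5130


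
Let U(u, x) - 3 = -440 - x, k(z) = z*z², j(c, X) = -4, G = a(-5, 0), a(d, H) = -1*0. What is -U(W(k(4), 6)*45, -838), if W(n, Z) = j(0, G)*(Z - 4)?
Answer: -401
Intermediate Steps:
a(d, H) = 0
G = 0
k(z) = z³
W(n, Z) = 16 - 4*Z (W(n, Z) = -4*(Z - 4) = -4*(-4 + Z) = 16 - 4*Z)
U(u, x) = -437 - x (U(u, x) = 3 + (-440 - x) = -437 - x)
-U(W(k(4), 6)*45, -838) = -(-437 - 1*(-838)) = -(-437 + 838) = -1*401 = -401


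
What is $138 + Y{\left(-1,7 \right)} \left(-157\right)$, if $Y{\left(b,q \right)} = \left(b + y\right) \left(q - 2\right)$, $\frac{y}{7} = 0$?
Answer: $923$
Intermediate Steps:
$y = 0$ ($y = 7 \cdot 0 = 0$)
$Y{\left(b,q \right)} = b \left(-2 + q\right)$ ($Y{\left(b,q \right)} = \left(b + 0\right) \left(q - 2\right) = b \left(-2 + q\right)$)
$138 + Y{\left(-1,7 \right)} \left(-157\right) = 138 + - (-2 + 7) \left(-157\right) = 138 + \left(-1\right) 5 \left(-157\right) = 138 - -785 = 138 + 785 = 923$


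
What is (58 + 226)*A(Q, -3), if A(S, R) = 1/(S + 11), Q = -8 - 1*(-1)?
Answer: 71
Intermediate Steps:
Q = -7 (Q = -8 + 1 = -7)
A(S, R) = 1/(11 + S)
(58 + 226)*A(Q, -3) = (58 + 226)/(11 - 7) = 284/4 = 284*(¼) = 71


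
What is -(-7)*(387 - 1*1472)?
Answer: -7595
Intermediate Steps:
-(-7)*(387 - 1*1472) = -(-7)*(387 - 1472) = -(-7)*(-1085) = -7*1085 = -7595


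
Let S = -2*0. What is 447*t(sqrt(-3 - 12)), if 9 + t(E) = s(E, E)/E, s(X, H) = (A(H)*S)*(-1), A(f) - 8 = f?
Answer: -4023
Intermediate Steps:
A(f) = 8 + f
S = 0
s(X, H) = 0 (s(X, H) = ((8 + H)*0)*(-1) = 0*(-1) = 0)
t(E) = -9 (t(E) = -9 + 0/E = -9 + 0 = -9)
447*t(sqrt(-3 - 12)) = 447*(-9) = -4023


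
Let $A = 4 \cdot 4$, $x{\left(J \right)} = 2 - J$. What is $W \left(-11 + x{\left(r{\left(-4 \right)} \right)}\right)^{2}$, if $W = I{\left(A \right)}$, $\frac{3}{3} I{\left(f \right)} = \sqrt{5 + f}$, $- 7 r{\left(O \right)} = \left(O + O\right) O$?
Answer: $\frac{961 \sqrt{21}}{49} \approx 89.875$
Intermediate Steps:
$r{\left(O \right)} = - \frac{2 O^{2}}{7}$ ($r{\left(O \right)} = - \frac{\left(O + O\right) O}{7} = - \frac{2 O O}{7} = - \frac{2 O^{2}}{7}$)
$A = 16$
$I{\left(f \right)} = \sqrt{5 + f}$
$W = \sqrt{21}$ ($W = \sqrt{5 + 16} = \sqrt{21} \approx 4.5826$)
$W \left(-11 + x{\left(r{\left(-4 \right)} \right)}\right)^{2} = \sqrt{21} \left(-11 - \left(-2 - \frac{2 \left(-4\right)^{2}}{7}\right)\right)^{2} = \sqrt{21} \left(-11 - \left(-2 - \frac{32}{7}\right)\right)^{2} = \sqrt{21} \left(-11 + \left(2 - - \frac{32}{7}\right)\right)^{2} = \sqrt{21} \left(-11 + \left(2 + \frac{32}{7}\right)\right)^{2} = \sqrt{21} \left(-11 + \frac{46}{7}\right)^{2} = \sqrt{21} \left(- \frac{31}{7}\right)^{2} = \sqrt{21} \cdot \frac{961}{49} = \frac{961 \sqrt{21}}{49}$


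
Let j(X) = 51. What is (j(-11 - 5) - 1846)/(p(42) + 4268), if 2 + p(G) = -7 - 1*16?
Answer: -1795/4243 ≈ -0.42305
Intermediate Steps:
p(G) = -25 (p(G) = -2 + (-7 - 1*16) = -2 + (-7 - 16) = -2 - 23 = -25)
(j(-11 - 5) - 1846)/(p(42) + 4268) = (51 - 1846)/(-25 + 4268) = -1795/4243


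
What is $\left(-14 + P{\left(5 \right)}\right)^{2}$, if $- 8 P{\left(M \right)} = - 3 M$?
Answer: $\frac{9409}{64} \approx 147.02$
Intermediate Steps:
$P{\left(M \right)} = \frac{3 M}{8}$ ($P{\left(M \right)} = - \frac{\left(-3\right) M}{8} = \frac{3 M}{8}$)
$\left(-14 + P{\left(5 \right)}\right)^{2} = \left(-14 + \frac{3}{8} \cdot 5\right)^{2} = \left(-14 + \frac{15}{8}\right)^{2} = \left(- \frac{97}{8}\right)^{2} = \frac{9409}{64}$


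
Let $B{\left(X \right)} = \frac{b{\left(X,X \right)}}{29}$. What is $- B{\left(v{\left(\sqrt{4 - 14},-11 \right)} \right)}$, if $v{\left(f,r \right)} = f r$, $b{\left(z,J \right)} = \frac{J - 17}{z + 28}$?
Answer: $- \frac{367}{28913} + \frac{495 i \sqrt{10}}{57826} \approx -0.012693 + 0.02707 i$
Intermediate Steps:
$b{\left(z,J \right)} = \frac{-17 + J}{28 + z}$
$B{\left(X \right)} = \frac{-17 + X}{29 \left(28 + X\right)}$ ($B{\left(X \right)} = \frac{\frac{1}{28 + X} \left(-17 + X\right)}{29} = \frac{-17 + X}{28 + X} \frac{1}{29} = \frac{-17 + X}{29 \left(28 + X\right)}$)
$- B{\left(v{\left(\sqrt{4 - 14},-11 \right)} \right)} = - \frac{-17 + \sqrt{4 - 14} \left(-11\right)}{29 \left(28 + \sqrt{4 - 14} \left(-11\right)\right)} = - \frac{-17 + \sqrt{-10} \left(-11\right)}{29 \left(28 + \sqrt{-10} \left(-11\right)\right)} = - \frac{-17 + i \sqrt{10} \left(-11\right)}{29 \left(28 + i \sqrt{10} \left(-11\right)\right)} = - \frac{-17 - 11 i \sqrt{10}}{29 \left(28 - 11 i \sqrt{10}\right)}$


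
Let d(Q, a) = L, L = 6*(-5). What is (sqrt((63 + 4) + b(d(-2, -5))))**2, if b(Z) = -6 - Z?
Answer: 91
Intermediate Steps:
L = -30
d(Q, a) = -30
(sqrt((63 + 4) + b(d(-2, -5))))**2 = (sqrt((63 + 4) + (-6 - 1*(-30))))**2 = (sqrt(67 + (-6 + 30)))**2 = (sqrt(67 + 24))**2 = (sqrt(91))**2 = 91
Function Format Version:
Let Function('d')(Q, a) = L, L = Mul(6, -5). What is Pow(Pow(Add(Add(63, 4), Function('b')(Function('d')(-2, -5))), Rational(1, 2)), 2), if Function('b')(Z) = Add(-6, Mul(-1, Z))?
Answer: 91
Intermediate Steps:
L = -30
Function('d')(Q, a) = -30
Pow(Pow(Add(Add(63, 4), Function('b')(Function('d')(-2, -5))), Rational(1, 2)), 2) = Pow(Pow(Add(Add(63, 4), Add(-6, Mul(-1, -30))), Rational(1, 2)), 2) = Pow(Pow(Add(67, Add(-6, 30)), Rational(1, 2)), 2) = Pow(Pow(Add(67, 24), Rational(1, 2)), 2) = Pow(Pow(91, Rational(1, 2)), 2) = 91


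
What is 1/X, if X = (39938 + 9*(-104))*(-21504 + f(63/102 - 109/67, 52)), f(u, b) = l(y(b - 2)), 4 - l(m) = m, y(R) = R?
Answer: -1/840493100 ≈ -1.1898e-9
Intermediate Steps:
l(m) = 4 - m
f(u, b) = 6 - b (f(u, b) = 4 - (b - 2) = 4 - (-2 + b) = 4 + (2 - b) = 6 - b)
X = -840493100 (X = (39938 + 9*(-104))*(-21504 + (6 - 1*52)) = (39938 - 936)*(-21504 + (6 - 52)) = 39002*(-21504 - 46) = 39002*(-21550) = -840493100)
1/X = 1/(-840493100) = -1/840493100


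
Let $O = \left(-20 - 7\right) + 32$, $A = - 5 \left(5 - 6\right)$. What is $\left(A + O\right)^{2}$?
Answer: $100$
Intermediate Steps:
$A = 5$ ($A = \left(-5\right) \left(-1\right) = 5$)
$O = 5$ ($O = -27 + 32 = 5$)
$\left(A + O\right)^{2} = \left(5 + 5\right)^{2} = 10^{2} = 100$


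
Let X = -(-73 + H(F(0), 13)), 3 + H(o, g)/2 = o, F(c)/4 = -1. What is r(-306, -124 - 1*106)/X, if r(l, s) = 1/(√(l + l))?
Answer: -I*√17/8874 ≈ -0.00046463*I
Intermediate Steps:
F(c) = -4 (F(c) = 4*(-1) = -4)
H(o, g) = -6 + 2*o
X = 87 (X = -(-73 + (-6 + 2*(-4))) = -(-73 + (-6 - 8)) = -(-73 - 14) = -1*(-87) = 87)
r(l, s) = √2/(2*√l) (r(l, s) = 1/(√(2*l)) = 1/(√2*√l) = √2/(2*√l))
r(-306, -124 - 1*106)/X = (√2/(2*√(-306)))/87 = (√2*(-I*√34/102)/2)*(1/87) = -I*√17/102*(1/87) = -I*√17/8874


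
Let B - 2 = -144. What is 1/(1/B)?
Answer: -142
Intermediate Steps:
B = -142 (B = 2 - 144 = -142)
1/(1/B) = 1/(1/(-142)) = 1/(-1/142) = -142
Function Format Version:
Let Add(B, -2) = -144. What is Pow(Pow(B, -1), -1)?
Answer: -142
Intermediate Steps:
B = -142 (B = Add(2, -144) = -142)
Pow(Pow(B, -1), -1) = Pow(Pow(-142, -1), -1) = Pow(Rational(-1, 142), -1) = -142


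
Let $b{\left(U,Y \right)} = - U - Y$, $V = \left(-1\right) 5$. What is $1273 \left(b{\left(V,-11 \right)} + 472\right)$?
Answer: $621224$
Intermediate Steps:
$V = -5$
$1273 \left(b{\left(V,-11 \right)} + 472\right) = 1273 \left(\left(\left(-1\right) \left(-5\right) - -11\right) + 472\right) = 1273 \left(\left(5 + 11\right) + 472\right) = 1273 \left(16 + 472\right) = 1273 \cdot 488 = 621224$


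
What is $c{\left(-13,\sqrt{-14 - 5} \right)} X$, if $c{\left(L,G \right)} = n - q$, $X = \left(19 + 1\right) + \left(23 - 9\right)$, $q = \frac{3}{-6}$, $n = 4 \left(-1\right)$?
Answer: $-119$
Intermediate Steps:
$n = -4$
$q = - \frac{1}{2}$ ($q = 3 \left(- \frac{1}{6}\right) = - \frac{1}{2} \approx -0.5$)
$X = 34$ ($X = 20 + \left(23 - 9\right) = 20 + 14 = 34$)
$c{\left(L,G \right)} = - \frac{7}{2}$ ($c{\left(L,G \right)} = -4 - - \frac{1}{2} = -4 + \frac{1}{2} = - \frac{7}{2}$)
$c{\left(-13,\sqrt{-14 - 5} \right)} X = \left(- \frac{7}{2}\right) 34 = -119$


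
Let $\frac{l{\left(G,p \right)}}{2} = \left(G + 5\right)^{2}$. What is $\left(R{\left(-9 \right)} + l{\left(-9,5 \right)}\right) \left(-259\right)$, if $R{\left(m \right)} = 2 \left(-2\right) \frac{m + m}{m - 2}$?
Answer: $- \frac{72520}{11} \approx -6592.7$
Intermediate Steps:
$l{\left(G,p \right)} = 2 \left(5 + G\right)^{2}$ ($l{\left(G,p \right)} = 2 \left(G + 5\right)^{2} = 2 \left(5 + G\right)^{2}$)
$R{\left(m \right)} = - \frac{8 m}{-2 + m}$ ($R{\left(m \right)} = - 4 \frac{2 m}{-2 + m} = - \frac{8 m}{-2 + m}$)
$\left(R{\left(-9 \right)} + l{\left(-9,5 \right)}\right) \left(-259\right) = \left(\left(-8\right) \left(-9\right) \frac{1}{-2 - 9} + 2 \left(5 - 9\right)^{2}\right) \left(-259\right) = \left(\left(-8\right) \left(-9\right) \frac{1}{-11} + 2 \left(-4\right)^{2}\right) \left(-259\right) = \left(\left(-8\right) \left(-9\right) \left(- \frac{1}{11}\right) + 2 \cdot 16\right) \left(-259\right) = \left(- \frac{72}{11} + 32\right) \left(-259\right) = \frac{280}{11} \left(-259\right) = - \frac{72520}{11}$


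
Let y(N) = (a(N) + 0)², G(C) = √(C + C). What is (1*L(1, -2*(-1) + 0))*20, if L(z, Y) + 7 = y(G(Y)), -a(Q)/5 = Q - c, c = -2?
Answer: 7860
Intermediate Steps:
a(Q) = -10 - 5*Q (a(Q) = -5*(Q - 1*(-2)) = -5*(Q + 2) = -5*(2 + Q) = -10 - 5*Q)
G(C) = √2*√C (G(C) = √(2*C) = √2*√C)
y(N) = (-10 - 5*N)² (y(N) = ((-10 - 5*N) + 0)² = (-10 - 5*N)²)
L(z, Y) = -7 + 25*(2 + √2*√Y)²
(1*L(1, -2*(-1) + 0))*20 = (1*(-7 + 25*(2 + √2*√(-2*(-1) + 0))²))*20 = (1*(-7 + 25*(2 + √2*√(2 + 0))²))*20 = (1*(-7 + 25*(2 + √2*√2)²))*20 = (1*(-7 + 25*(2 + 2)²))*20 = (1*(-7 + 25*4²))*20 = (1*(-7 + 25*16))*20 = (1*(-7 + 400))*20 = (1*393)*20 = 393*20 = 7860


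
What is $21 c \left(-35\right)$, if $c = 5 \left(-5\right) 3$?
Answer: $55125$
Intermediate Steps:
$c = -75$ ($c = \left(-25\right) 3 = -75$)
$21 c \left(-35\right) = 21 \left(-75\right) \left(-35\right) = \left(-1575\right) \left(-35\right) = 55125$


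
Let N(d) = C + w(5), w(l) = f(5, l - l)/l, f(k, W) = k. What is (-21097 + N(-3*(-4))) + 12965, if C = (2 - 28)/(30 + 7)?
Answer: -300873/37 ≈ -8131.7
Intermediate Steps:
w(l) = 5/l
C = -26/37 ≈ -0.70270
N(d) = 11/37 (N(d) = -26/37 + 5/5 = -26/37 + 5*(⅕) = -26/37 + 1 = 11/37)
(-21097 + N(-3*(-4))) + 12965 = (-21097 + 11/37) + 12965 = -780578/37 + 12965 = -300873/37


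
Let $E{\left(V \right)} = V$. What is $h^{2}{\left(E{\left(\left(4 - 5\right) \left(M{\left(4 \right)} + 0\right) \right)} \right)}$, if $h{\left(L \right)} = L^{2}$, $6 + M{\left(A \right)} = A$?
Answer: $16$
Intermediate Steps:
$M{\left(A \right)} = -6 + A$
$h^{2}{\left(E{\left(\left(4 - 5\right) \left(M{\left(4 \right)} + 0\right) \right)} \right)} = \left(\left(\left(4 - 5\right) \left(\left(-6 + 4\right) + 0\right)\right)^{2}\right)^{2} = \left(\left(- (-2 + 0)\right)^{2}\right)^{2} = \left(\left(\left(-1\right) \left(-2\right)\right)^{2}\right)^{2} = \left(2^{2}\right)^{2} = 4^{2} = 16$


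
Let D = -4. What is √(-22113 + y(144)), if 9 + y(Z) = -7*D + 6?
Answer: 2*I*√5522 ≈ 148.62*I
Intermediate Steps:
y(Z) = 25 (y(Z) = -9 + (-7*(-4) + 6) = -9 + (28 + 6) = -9 + 34 = 25)
√(-22113 + y(144)) = √(-22113 + 25) = √(-22088) = 2*I*√5522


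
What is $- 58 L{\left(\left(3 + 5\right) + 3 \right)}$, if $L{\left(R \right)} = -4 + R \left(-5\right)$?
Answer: $3422$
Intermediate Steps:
$L{\left(R \right)} = -4 - 5 R$
$- 58 L{\left(\left(3 + 5\right) + 3 \right)} = - 58 \left(-4 - 5 \left(\left(3 + 5\right) + 3\right)\right) = - 58 \left(-4 - 5 \left(8 + 3\right)\right) = - 58 \left(-4 - 55\right) = \left(-58\right) \left(-59\right) = 3422$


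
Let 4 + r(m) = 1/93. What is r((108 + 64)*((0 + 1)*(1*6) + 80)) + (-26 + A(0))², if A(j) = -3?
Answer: 77842/93 ≈ 837.01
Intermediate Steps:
r(m) = -371/93 (r(m) = -4 + 1/93 = -371/93)
r((108 + 64)*((0 + 1)*(1*6) + 80)) + (-26 + A(0))² = -371/93 + (-26 - 3)² = -371/93 + (-29)² = -371/93 + 841 = 77842/93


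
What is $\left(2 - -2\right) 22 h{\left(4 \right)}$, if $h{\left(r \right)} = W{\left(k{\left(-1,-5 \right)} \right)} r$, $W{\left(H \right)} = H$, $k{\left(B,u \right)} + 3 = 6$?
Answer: $1056$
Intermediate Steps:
$k{\left(B,u \right)} = 3$ ($k{\left(B,u \right)} = -3 + 6 = 3$)
$h{\left(r \right)} = 3 r$
$\left(2 - -2\right) 22 h{\left(4 \right)} = \left(2 - -2\right) 22 \cdot 3 \cdot 4 = \left(2 + 2\right) 22 \cdot 12 = 4 \cdot 22 \cdot 12 = 88 \cdot 12 = 1056$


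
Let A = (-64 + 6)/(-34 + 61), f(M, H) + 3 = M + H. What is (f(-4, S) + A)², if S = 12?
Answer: 5929/729 ≈ 8.1331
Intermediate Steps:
f(M, H) = -3 + H + M (f(M, H) = -3 + (M + H) = -3 + (H + M) = -3 + H + M)
A = -58/27 ≈ -2.1481
(f(-4, S) + A)² = ((-3 + 12 - 4) - 58/27)² = (5 - 58/27)² = (77/27)² = 5929/729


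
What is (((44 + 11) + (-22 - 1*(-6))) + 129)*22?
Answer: 3696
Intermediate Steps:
(((44 + 11) + (-22 - 1*(-6))) + 129)*22 = ((55 + (-22 + 6)) + 129)*22 = ((55 - 16) + 129)*22 = (39 + 129)*22 = 168*22 = 3696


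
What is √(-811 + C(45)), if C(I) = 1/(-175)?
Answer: I*√993482/35 ≈ 28.478*I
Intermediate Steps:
C(I) = -1/175
√(-811 + C(45)) = √(-811 - 1/175) = √(-141926/175) = I*√993482/35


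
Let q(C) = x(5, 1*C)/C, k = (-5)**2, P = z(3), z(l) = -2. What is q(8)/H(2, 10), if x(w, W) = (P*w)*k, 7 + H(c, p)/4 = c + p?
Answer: -25/16 ≈ -1.5625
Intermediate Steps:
P = -2
H(c, p) = -28 + 4*c + 4*p (H(c, p) = -28 + 4*(c + p) = -28 + (4*c + 4*p) = -28 + 4*c + 4*p)
k = 25
x(w, W) = -50*w (x(w, W) = -2*w*25 = -50*w)
q(C) = -250/C (q(C) = (-50*5)/C = -250/C)
q(8)/H(2, 10) = (-250/8)/(-28 + 4*2 + 4*10) = (-250*1/8)/(-28 + 8 + 40) = -125/4/20 = -125/4*1/20 = -25/16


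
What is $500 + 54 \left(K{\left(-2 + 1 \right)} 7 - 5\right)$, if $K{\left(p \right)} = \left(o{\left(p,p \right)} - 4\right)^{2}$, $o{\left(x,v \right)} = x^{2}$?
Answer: $3632$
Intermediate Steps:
$K{\left(p \right)} = \left(-4 + p^{2}\right)^{2}$ ($K{\left(p \right)} = \left(p^{2} - 4\right)^{2} = \left(-4 + p^{2}\right)^{2}$)
$500 + 54 \left(K{\left(-2 + 1 \right)} 7 - 5\right) = 500 + 54 \left(\left(-4 + \left(-2 + 1\right)^{2}\right)^{2} \cdot 7 - 5\right) = 500 + 54 \left(\left(-4 + \left(-1\right)^{2}\right)^{2} \cdot 7 - 5\right) = 500 + 54 \left(\left(-4 + 1\right)^{2} \cdot 7 - 5\right) = 500 + 54 \left(\left(-3\right)^{2} \cdot 7 - 5\right) = 500 + 54 \left(9 \cdot 7 - 5\right) = 500 + 54 \left(63 - 5\right) = 500 + 54 \cdot 58 = 500 + 3132 = 3632$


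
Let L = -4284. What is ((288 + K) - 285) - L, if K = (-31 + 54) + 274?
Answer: 4584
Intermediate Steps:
K = 297 (K = 23 + 274 = 297)
((288 + K) - 285) - L = ((288 + 297) - 285) - 1*(-4284) = (585 - 285) + 4284 = 300 + 4284 = 4584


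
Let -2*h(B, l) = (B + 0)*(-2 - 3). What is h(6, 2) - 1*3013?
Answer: -2998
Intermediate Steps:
h(B, l) = 5*B/2 (h(B, l) = -(B + 0)*(-2 - 3)/2 = -B*(-5)/2 = -(-5)*B/2 = 5*B/2)
h(6, 2) - 1*3013 = (5/2)*6 - 1*3013 = 15 - 3013 = -2998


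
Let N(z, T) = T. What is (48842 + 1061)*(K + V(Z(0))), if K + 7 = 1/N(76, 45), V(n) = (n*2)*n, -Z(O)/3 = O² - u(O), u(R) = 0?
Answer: -15669542/45 ≈ -3.4821e+5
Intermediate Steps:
Z(O) = -3*O² (Z(O) = -3*(O² - 1*0) = -3*(O² + 0) = -3*O²)
V(n) = 2*n² (V(n) = (2*n)*n = 2*n²)
K = -314/45 (K = -7 + 1/45 = -314/45 ≈ -6.9778)
(48842 + 1061)*(K + V(Z(0))) = (48842 + 1061)*(-314/45 + 2*(-3*0²)²) = 49903*(-314/45 + 2*(-3*0)²) = 49903*(-314/45 + 2*0²) = 49903*(-314/45 + 2*0) = 49903*(-314/45 + 0) = 49903*(-314/45) = -15669542/45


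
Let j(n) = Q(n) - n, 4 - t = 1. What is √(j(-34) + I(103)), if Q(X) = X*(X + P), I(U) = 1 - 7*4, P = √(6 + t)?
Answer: √1061 ≈ 32.573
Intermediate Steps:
t = 3 (t = 4 - 1*1 = 4 - 1 = 3)
P = 3 (P = √(6 + 3) = √9 = 3)
I(U) = -27 (I(U) = 1 - 28 = -27)
Q(X) = X*(3 + X) (Q(X) = X*(X + 3) = X*(3 + X))
j(n) = -n + n*(3 + n) (j(n) = n*(3 + n) - n = -n + n*(3 + n))
√(j(-34) + I(103)) = √(-34*(2 - 34) - 27) = √(-34*(-32) - 27) = √(1088 - 27) = √1061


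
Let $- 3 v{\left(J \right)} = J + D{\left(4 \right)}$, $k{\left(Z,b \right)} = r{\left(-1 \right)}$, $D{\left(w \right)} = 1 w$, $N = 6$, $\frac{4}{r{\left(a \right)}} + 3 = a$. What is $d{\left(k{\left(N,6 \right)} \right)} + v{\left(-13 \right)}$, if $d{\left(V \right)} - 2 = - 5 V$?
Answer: $10$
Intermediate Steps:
$r{\left(a \right)} = \frac{4}{-3 + a}$
$D{\left(w \right)} = w$
$k{\left(Z,b \right)} = -1$ ($k{\left(Z,b \right)} = \frac{4}{-3 - 1} = \frac{4}{-4} = 4 \left(- \frac{1}{4}\right) = -1$)
$v{\left(J \right)} = - \frac{4}{3} - \frac{J}{3}$ ($v{\left(J \right)} = - \frac{J + 4}{3} = - \frac{4 + J}{3} = - \frac{4}{3} - \frac{J}{3}$)
$d{\left(V \right)} = 2 - 5 V$
$d{\left(k{\left(N,6 \right)} \right)} + v{\left(-13 \right)} = \left(2 - -5\right) - -3 = \left(2 + 5\right) + \left(- \frac{4}{3} + \frac{13}{3}\right) = 7 + 3 = 10$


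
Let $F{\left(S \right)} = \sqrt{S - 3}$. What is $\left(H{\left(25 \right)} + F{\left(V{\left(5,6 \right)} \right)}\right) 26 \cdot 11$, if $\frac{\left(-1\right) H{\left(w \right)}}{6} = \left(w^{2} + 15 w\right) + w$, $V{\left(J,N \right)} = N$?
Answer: $-1758900 + 286 \sqrt{3} \approx -1.7584 \cdot 10^{6}$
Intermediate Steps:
$F{\left(S \right)} = \sqrt{-3 + S}$
$H{\left(w \right)} = - 96 w - 6 w^{2}$ ($H{\left(w \right)} = - 6 \left(\left(w^{2} + 15 w\right) + w\right) = - 6 \left(w^{2} + 16 w\right) = - 96 w - 6 w^{2}$)
$\left(H{\left(25 \right)} + F{\left(V{\left(5,6 \right)} \right)}\right) 26 \cdot 11 = \left(\left(-6\right) 25 \left(16 + 25\right) + \sqrt{-3 + 6}\right) 26 \cdot 11 = \left(\left(-6\right) 25 \cdot 41 + \sqrt{3}\right) 286 = \left(-6150 + \sqrt{3}\right) 286 = -1758900 + 286 \sqrt{3}$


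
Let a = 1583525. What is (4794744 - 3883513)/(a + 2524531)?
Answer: 911231/4108056 ≈ 0.22182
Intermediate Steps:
(4794744 - 3883513)/(a + 2524531) = (4794744 - 3883513)/(1583525 + 2524531) = 911231/4108056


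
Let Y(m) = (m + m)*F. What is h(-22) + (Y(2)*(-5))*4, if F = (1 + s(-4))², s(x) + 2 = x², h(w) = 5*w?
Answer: -18110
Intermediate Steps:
s(x) = -2 + x²
F = 225 (F = (1 + (-2 + (-4)²))² = (1 + (-2 + 16))² = (1 + 14)² = 15² = 225)
Y(m) = 450*m (Y(m) = (m + m)*225 = (2*m)*225 = 450*m)
h(-22) + (Y(2)*(-5))*4 = 5*(-22) + ((450*2)*(-5))*4 = -110 + (900*(-5))*4 = -110 - 4500*4 = -110 - 18000 = -18110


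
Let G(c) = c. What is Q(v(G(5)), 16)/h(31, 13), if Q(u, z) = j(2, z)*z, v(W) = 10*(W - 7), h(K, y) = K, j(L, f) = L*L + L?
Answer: 96/31 ≈ 3.0968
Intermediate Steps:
j(L, f) = L + L² (j(L, f) = L² + L = L + L²)
v(W) = -70 + 10*W (v(W) = 10*(-7 + W) = -70 + 10*W)
Q(u, z) = 6*z (Q(u, z) = (2*(1 + 2))*z = (2*3)*z = 6*z)
Q(v(G(5)), 16)/h(31, 13) = (6*16)/31 = 96*(1/31) = 96/31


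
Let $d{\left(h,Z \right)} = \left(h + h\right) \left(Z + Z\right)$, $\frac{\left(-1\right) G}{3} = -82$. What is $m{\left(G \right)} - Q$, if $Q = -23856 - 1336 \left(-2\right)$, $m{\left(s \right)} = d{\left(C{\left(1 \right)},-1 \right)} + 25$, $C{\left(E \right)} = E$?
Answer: $21205$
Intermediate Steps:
$G = 246$ ($G = \left(-3\right) \left(-82\right) = 246$)
$d{\left(h,Z \right)} = 4 Z h$ ($d{\left(h,Z \right)} = 2 h 2 Z = 4 Z h$)
$m{\left(s \right)} = 21$ ($m{\left(s \right)} = 4 \left(-1\right) 1 + 25 = -4 + 25 = 21$)
$Q = -21184$ ($Q = -23856 - -2672 = -23856 + 2672 = -21184$)
$m{\left(G \right)} - Q = 21 - -21184 = 21 + 21184 = 21205$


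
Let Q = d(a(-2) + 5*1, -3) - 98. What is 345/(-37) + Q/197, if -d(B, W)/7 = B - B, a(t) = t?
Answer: -71591/7289 ≈ -9.8218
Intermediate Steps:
d(B, W) = 0 (d(B, W) = -7*(B - B) = -7*0 = 0)
Q = -98 (Q = 0 - 98 = -98)
345/(-37) + Q/197 = 345/(-37) - 98/197 = 345*(-1/37) - 98*1/197 = -345/37 - 98/197 = -71591/7289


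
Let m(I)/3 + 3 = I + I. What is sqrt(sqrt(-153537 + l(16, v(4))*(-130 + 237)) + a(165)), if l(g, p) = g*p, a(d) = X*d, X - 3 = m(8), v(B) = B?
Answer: sqrt(6930 + 383*I) ≈ 83.278 + 2.2995*I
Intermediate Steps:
m(I) = -9 + 6*I (m(I) = -9 + 3*(I + I) = -9 + 3*(2*I) = -9 + 6*I)
X = 42 (X = 3 + (-9 + 6*8) = 3 + (-9 + 48) = 3 + 39 = 42)
a(d) = 42*d
sqrt(sqrt(-153537 + l(16, v(4))*(-130 + 237)) + a(165)) = sqrt(sqrt(-153537 + (16*4)*(-130 + 237)) + 42*165) = sqrt(sqrt(-153537 + 64*107) + 6930) = sqrt(sqrt(-153537 + 6848) + 6930) = sqrt(sqrt(-146689) + 6930) = sqrt(383*I + 6930) = sqrt(6930 + 383*I)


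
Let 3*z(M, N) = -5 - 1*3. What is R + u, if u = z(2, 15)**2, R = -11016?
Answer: -99080/9 ≈ -11009.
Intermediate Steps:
z(M, N) = -8/3 (z(M, N) = (-5 - 1*3)/3 = (-5 - 3)/3 = (1/3)*(-8) = -8/3)
u = 64/9 (u = (-8/3)**2 = 64/9 ≈ 7.1111)
R + u = -11016 + 64/9 = -99080/9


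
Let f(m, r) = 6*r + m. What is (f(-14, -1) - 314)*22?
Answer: -7348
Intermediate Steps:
f(m, r) = m + 6*r
(f(-14, -1) - 314)*22 = ((-14 + 6*(-1)) - 314)*22 = ((-14 - 6) - 314)*22 = (-20 - 314)*22 = -334*22 = -7348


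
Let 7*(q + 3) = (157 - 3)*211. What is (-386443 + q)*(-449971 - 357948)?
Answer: 308466705876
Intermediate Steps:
q = 4639 (q = -3 + ((157 - 3)*211)/7 = -3 + (154*211)/7 = -3 + (⅐)*32494 = -3 + 4642 = 4639)
(-386443 + q)*(-449971 - 357948) = (-386443 + 4639)*(-449971 - 357948) = -381804*(-807919) = 308466705876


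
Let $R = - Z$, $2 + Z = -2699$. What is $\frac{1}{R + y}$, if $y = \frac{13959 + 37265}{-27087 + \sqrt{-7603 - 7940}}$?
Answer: $\frac{22504468398}{60742012032499} + \frac{19209 i \sqrt{1727}}{668162132357489} \approx 0.00037049 + 1.1947 \cdot 10^{-9} i$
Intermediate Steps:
$Z = -2701$ ($Z = -2 - 2699 = -2701$)
$y = \frac{51224}{-27087 + 3 i \sqrt{1727}}$ ($y = \frac{51224}{-27087 + \sqrt{-15543}} = \frac{51224}{-27087 + 3 i \sqrt{1727}} \approx -1.8911 - 0.0087038 i$)
$R = 2701$ ($R = \left(-1\right) \left(-2701\right) = 2701$)
$\frac{1}{R + y} = \frac{1}{2701 - \left(\frac{57812687}{30571713} + \frac{6403 i \sqrt{1727}}{30571713}\right)} = \frac{1}{\frac{82516384126}{30571713} - \frac{6403 i \sqrt{1727}}{30571713}}$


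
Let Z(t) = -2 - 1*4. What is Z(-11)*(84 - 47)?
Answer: -222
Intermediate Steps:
Z(t) = -6 (Z(t) = -2 - 4 = -6)
Z(-11)*(84 - 47) = -6*(84 - 47) = -6*37 = -222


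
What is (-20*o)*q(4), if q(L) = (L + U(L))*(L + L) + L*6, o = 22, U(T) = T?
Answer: -38720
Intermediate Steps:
q(L) = 4*L² + 6*L (q(L) = (L + L)*(L + L) + L*6 = (2*L)*(2*L) + 6*L = 4*L² + 6*L)
(-20*o)*q(4) = (-20*22)*(2*4*(3 + 2*4)) = -880*4*(3 + 8) = -880*4*11 = -440*88 = -38720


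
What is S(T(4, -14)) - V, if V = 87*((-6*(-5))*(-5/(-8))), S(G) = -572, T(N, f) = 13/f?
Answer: -8813/4 ≈ -2203.3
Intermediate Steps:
V = 6525/4 (V = 87*(30*(-5*(-1/8))) = 87*(30*(5/8)) = 87*(75/4) = 6525/4 ≈ 1631.3)
S(T(4, -14)) - V = -572 - 1*6525/4 = -572 - 6525/4 = -8813/4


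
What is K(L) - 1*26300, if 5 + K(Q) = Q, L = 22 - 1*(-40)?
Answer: -26243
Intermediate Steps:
L = 62 (L = 22 + 40 = 62)
K(Q) = -5 + Q
K(L) - 1*26300 = (-5 + 62) - 1*26300 = 57 - 26300 = -26243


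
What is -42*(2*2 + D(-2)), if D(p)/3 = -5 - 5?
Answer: 1092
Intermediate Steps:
D(p) = -30 (D(p) = 3*(-5 - 5) = 3*(-10) = -30)
-42*(2*2 + D(-2)) = -42*(2*2 - 30) = -42*(4 - 30) = -42*(-26) = 1092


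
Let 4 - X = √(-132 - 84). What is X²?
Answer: -200 - 48*I*√6 ≈ -200.0 - 117.58*I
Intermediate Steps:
X = 4 - 6*I*√6 (X = 4 - √(-132 - 84) = 4 - √(-216) = 4 - 6*I*√6 ≈ 4.0 - 14.697*I)
X² = (4 - 6*I*√6)²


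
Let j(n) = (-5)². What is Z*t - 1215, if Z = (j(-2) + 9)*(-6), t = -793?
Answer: 160557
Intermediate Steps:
j(n) = 25
Z = -204 (Z = (25 + 9)*(-6) = 34*(-6) = -204)
Z*t - 1215 = -204*(-793) - 1215 = 161772 - 1215 = 160557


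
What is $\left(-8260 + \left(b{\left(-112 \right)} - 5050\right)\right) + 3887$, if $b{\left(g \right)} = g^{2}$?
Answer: $3121$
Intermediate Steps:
$\left(-8260 + \left(b{\left(-112 \right)} - 5050\right)\right) + 3887 = \left(-8260 - \left(5050 - \left(-112\right)^{2}\right)\right) + 3887 = \left(-8260 + \left(12544 - 5050\right)\right) + 3887 = \left(-8260 + 7494\right) + 3887 = -766 + 3887 = 3121$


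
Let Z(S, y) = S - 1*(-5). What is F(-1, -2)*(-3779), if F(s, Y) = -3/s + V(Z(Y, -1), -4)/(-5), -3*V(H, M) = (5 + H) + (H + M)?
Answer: -196508/15 ≈ -13101.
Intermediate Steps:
Z(S, y) = 5 + S (Z(S, y) = S + 5 = 5 + S)
V(H, M) = -5/3 - 2*H/3 - M/3 (V(H, M) = -((5 + H) + (H + M))/3 = -(5 + M + 2*H)/3 = -5/3 - 2*H/3 - M/3)
F(s, Y) = 11/15 - 3/s + 2*Y/15 (F(s, Y) = -3/s + (-5/3 - 2*(5 + Y)/3 - 1/3*(-4))/(-5) = -3/s + (-5/3 + (-10/3 - 2*Y/3) + 4/3)*(-1/5) = -3/s + (-11/3 - 2*Y/3)*(-1/5) = -3/s + (11/15 + 2*Y/15) = 11/15 - 3/s + 2*Y/15)
F(-1, -2)*(-3779) = ((1/15)*(-45 - (11 + 2*(-2)))/(-1))*(-3779) = ((1/15)*(-1)*(-45 - (11 - 4)))*(-3779) = ((1/15)*(-1)*(-45 - 1*7))*(-3779) = ((1/15)*(-1)*(-45 - 7))*(-3779) = ((1/15)*(-1)*(-52))*(-3779) = (52/15)*(-3779) = -196508/15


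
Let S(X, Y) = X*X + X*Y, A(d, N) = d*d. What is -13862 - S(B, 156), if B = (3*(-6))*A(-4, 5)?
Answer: -51878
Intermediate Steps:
A(d, N) = d²
B = -288 (B = (3*(-6))*(-4)² = -18*16 = -288)
S(X, Y) = X² + X*Y
-13862 - S(B, 156) = -13862 - (-288)*(-288 + 156) = -13862 - (-288)*(-132) = -13862 - 1*38016 = -13862 - 38016 = -51878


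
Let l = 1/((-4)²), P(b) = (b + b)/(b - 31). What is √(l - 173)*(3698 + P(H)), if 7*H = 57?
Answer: 295783*I*√2767/320 ≈ 48621.0*I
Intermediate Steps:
H = 57/7 (H = (⅐)*57 = 57/7 ≈ 8.1429)
P(b) = 2*b/(-31 + b) (P(b) = (2*b)/(-31 + b) = 2*b/(-31 + b))
l = 1/16 ≈ 0.062500
√(l - 173)*(3698 + P(H)) = √(1/16 - 173)*(3698 + 2*(57/7)/(-31 + 57/7)) = √(-2767/16)*(3698 + 2*(57/7)/(-160/7)) = (I*√2767/4)*(3698 + 2*(57/7)*(-7/160)) = (I*√2767/4)*(3698 - 57/80) = (I*√2767/4)*(295783/80) = 295783*I*√2767/320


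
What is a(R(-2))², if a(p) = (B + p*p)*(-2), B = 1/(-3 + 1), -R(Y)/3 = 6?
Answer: 418609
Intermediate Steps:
R(Y) = -18 (R(Y) = -3*6 = -18)
B = -½ (B = 1/(-2) = -½ ≈ -0.50000)
a(p) = 1 - 2*p² (a(p) = (-½ + p*p)*(-2) = (-½ + p²)*(-2) = 1 - 2*p²)
a(R(-2))² = (1 - 2*(-18)²)² = (1 - 2*324)² = (1 - 648)² = (-647)² = 418609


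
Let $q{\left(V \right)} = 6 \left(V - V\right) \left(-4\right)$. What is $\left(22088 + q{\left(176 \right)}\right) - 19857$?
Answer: $2231$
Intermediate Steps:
$q{\left(V \right)} = 0$ ($q{\left(V \right)} = 6 \cdot 0 \left(-4\right) = 0 \left(-4\right) = 0$)
$\left(22088 + q{\left(176 \right)}\right) - 19857 = \left(22088 + 0\right) - 19857 = 22088 - 19857 = 2231$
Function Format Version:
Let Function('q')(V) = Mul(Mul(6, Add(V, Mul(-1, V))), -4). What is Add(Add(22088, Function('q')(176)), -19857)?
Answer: 2231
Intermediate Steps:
Function('q')(V) = 0 (Function('q')(V) = Mul(Mul(6, 0), -4) = Mul(0, -4) = 0)
Add(Add(22088, Function('q')(176)), -19857) = Add(Add(22088, 0), -19857) = Add(22088, -19857) = 2231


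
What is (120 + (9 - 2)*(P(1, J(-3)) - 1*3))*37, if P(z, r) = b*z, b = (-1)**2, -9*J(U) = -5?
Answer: 3922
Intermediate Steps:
J(U) = 5/9 (J(U) = -1/9*(-5) = 5/9)
b = 1
P(z, r) = z (P(z, r) = 1*z = z)
(120 + (9 - 2)*(P(1, J(-3)) - 1*3))*37 = (120 + (9 - 2)*(1 - 1*3))*37 = (120 + 7*(1 - 3))*37 = (120 + 7*(-2))*37 = (120 - 14)*37 = 106*37 = 3922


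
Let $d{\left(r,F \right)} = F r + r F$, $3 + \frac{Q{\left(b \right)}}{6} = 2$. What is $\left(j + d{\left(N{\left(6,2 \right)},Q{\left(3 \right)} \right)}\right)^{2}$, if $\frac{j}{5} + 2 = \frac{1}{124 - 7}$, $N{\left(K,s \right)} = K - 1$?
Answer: $\frac{66994225}{13689} \approx 4894.0$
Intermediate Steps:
$N{\left(K,s \right)} = -1 + K$
$Q{\left(b \right)} = -6$ ($Q{\left(b \right)} = -18 + 6 \cdot 2 = -18 + 12 = -6$)
$d{\left(r,F \right)} = 2 F r$ ($d{\left(r,F \right)} = F r + F r = 2 F r$)
$j = - \frac{1165}{117}$ ($j = -10 + \frac{5}{124 - 7} = -10 + \frac{5}{117} = - \frac{1165}{117} \approx -9.9573$)
$\left(j + d{\left(N{\left(6,2 \right)},Q{\left(3 \right)} \right)}\right)^{2} = \left(- \frac{1165}{117} + 2 \left(-6\right) \left(-1 + 6\right)\right)^{2} = \left(- \frac{1165}{117} + 2 \left(-6\right) 5\right)^{2} = \left(- \frac{1165}{117} - 60\right)^{2} = \left(- \frac{8185}{117}\right)^{2} = \frac{66994225}{13689}$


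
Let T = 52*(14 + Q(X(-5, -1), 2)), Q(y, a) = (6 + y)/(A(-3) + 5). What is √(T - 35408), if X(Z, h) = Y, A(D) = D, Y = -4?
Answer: 2*I*√8657 ≈ 186.09*I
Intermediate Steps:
X(Z, h) = -4
Q(y, a) = 3 + y/2 (Q(y, a) = (6 + y)/(-3 + 5) = (6 + y)/2 = (6 + y)*(½) = 3 + y/2)
T = 780 (T = 52*(14 + (3 + (½)*(-4))) = 52*(14 + (3 - 2)) = 52*(14 + 1) = 52*15 = 780)
√(T - 35408) = √(780 - 35408) = √(-34628) = 2*I*√8657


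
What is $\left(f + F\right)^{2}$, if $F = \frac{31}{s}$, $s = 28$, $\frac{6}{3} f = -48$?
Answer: $\frac{410881}{784} \approx 524.08$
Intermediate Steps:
$f = -24$ ($f = \frac{1}{2} \left(-48\right) = -24$)
$F = \frac{31}{28} \approx 1.1071$
$\left(f + F\right)^{2} = \left(-24 + \frac{31}{28}\right)^{2} = \left(- \frac{641}{28}\right)^{2} = \frac{410881}{784}$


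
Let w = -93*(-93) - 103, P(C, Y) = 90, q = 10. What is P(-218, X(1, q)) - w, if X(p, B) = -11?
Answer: -8456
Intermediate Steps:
w = 8546 (w = 8649 - 103 = 8546)
P(-218, X(1, q)) - w = 90 - 1*8546 = 90 - 8546 = -8456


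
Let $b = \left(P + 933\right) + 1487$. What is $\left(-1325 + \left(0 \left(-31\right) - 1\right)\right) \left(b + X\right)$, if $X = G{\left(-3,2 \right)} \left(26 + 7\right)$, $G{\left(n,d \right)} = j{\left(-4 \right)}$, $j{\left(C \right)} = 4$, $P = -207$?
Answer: $-3109470$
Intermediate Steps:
$G{\left(n,d \right)} = 4$
$b = 2213$ ($b = \left(-207 + 933\right) + 1487 = 726 + 1487 = 2213$)
$X = 132$ ($X = 4 \left(26 + 7\right) = 4 \cdot 33 = 132$)
$\left(-1325 + \left(0 \left(-31\right) - 1\right)\right) \left(b + X\right) = \left(-1325 + \left(0 \left(-31\right) - 1\right)\right) \left(2213 + 132\right) = \left(-1325 + \left(0 - 1\right)\right) 2345 = \left(-1325 - 1\right) 2345 = \left(-1326\right) 2345 = -3109470$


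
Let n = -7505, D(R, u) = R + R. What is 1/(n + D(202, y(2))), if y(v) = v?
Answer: -1/7101 ≈ -0.00014083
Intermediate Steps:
D(R, u) = 2*R
1/(n + D(202, y(2))) = 1/(-7505 + 2*202) = 1/(-7505 + 404) = 1/(-7101) = -1/7101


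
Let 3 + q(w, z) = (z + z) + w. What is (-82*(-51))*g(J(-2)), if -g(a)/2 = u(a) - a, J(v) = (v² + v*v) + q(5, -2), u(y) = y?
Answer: 0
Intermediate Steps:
q(w, z) = -3 + w + 2*z (q(w, z) = -3 + ((z + z) + w) = -3 + (2*z + w) = -3 + (w + 2*z) = -3 + w + 2*z)
J(v) = -2 + 2*v² (J(v) = (v² + v*v) + (-3 + 5 + 2*(-2)) = (v² + v²) + (-3 + 5 - 4) = 2*v² - 2 = -2 + 2*v²)
g(a) = 0 (g(a) = -2*(a - a) = -2*0 = 0)
(-82*(-51))*g(J(-2)) = -82*(-51)*0 = 4182*0 = 0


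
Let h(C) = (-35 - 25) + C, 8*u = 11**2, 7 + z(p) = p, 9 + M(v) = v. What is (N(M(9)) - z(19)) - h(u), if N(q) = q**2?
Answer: 263/8 ≈ 32.875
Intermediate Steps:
M(v) = -9 + v
z(p) = -7 + p
u = 121/8 (u = (1/8)*11**2 = (1/8)*121 = 121/8 ≈ 15.125)
h(C) = -60 + C
(N(M(9)) - z(19)) - h(u) = ((-9 + 9)**2 - (-7 + 19)) - (-60 + 121/8) = (0**2 - 1*12) - 1*(-359/8) = (0 - 12) + 359/8 = -12 + 359/8 = 263/8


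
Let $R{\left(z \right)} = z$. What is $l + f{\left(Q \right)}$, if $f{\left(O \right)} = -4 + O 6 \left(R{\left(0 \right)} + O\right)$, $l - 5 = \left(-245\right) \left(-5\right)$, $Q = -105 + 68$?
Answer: $9440$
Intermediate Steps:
$Q = -37$
$l = 1230$ ($l = 5 - -1225 = 5 + 1225 = 1230$)
$f{\left(O \right)} = -4 + 6 O^{2}$ ($f{\left(O \right)} = -4 + O 6 \left(0 + O\right) = -4 + O 6 O = -4 + 6 O^{2}$)
$l + f{\left(Q \right)} = 1230 - \left(4 - 6 \left(-37\right)^{2}\right) = 1230 + \left(-4 + 6 \cdot 1369\right) = 1230 + \left(-4 + 8214\right) = 1230 + 8210 = 9440$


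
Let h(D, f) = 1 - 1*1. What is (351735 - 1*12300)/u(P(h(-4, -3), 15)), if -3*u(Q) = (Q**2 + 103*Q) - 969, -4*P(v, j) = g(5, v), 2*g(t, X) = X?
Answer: 17865/17 ≈ 1050.9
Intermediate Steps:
g(t, X) = X/2
h(D, f) = 0 (h(D, f) = 1 - 1 = 0)
P(v, j) = -v/8
u(Q) = 323 - 103*Q/3 - Q**2/3 (u(Q) = -((Q**2 + 103*Q) - 969)/3 = -(-969 + Q**2 + 103*Q)/3 = 323 - 103*Q/3 - Q**2/3)
(351735 - 1*12300)/u(P(h(-4, -3), 15)) = (351735 - 1*12300)/(323 - (-103)*0/24 - (-1/8*0)**2/3) = (351735 - 12300)/(323 - 103/3*0 - 1/3*0**2) = 339435/(323 + 0 - 1/3*0) = 339435/(323 + 0 + 0) = 339435/323 = 339435*(1/323) = 17865/17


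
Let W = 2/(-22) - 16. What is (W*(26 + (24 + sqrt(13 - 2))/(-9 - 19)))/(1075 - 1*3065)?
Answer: 1416/6965 - 177*sqrt(11)/612920 ≈ 0.20234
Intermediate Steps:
W = -177/11 (W = 2*(-1/22) - 16 = -1/11 - 16 = -177/11 ≈ -16.091)
(W*(26 + (24 + sqrt(13 - 2))/(-9 - 19)))/(1075 - 1*3065) = (-177*(26 + (24 + sqrt(13 - 2))/(-9 - 19))/11)/(1075 - 1*3065) = (-177*(26 + (24 + sqrt(11))/(-28))/11)/(1075 - 3065) = -177*(26 + (24 + sqrt(11))*(-1/28))/11/(-1990) = -177*(26 + (-6/7 - sqrt(11)/28))/11*(-1/1990) = -177*(176/7 - sqrt(11)/28)/11*(-1/1990) = (-2832/7 + 177*sqrt(11)/308)*(-1/1990) = 1416/6965 - 177*sqrt(11)/612920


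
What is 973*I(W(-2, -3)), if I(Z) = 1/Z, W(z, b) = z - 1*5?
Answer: -139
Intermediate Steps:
W(z, b) = -5 + z (W(z, b) = z - 5 = -5 + z)
973*I(W(-2, -3)) = 973/(-5 - 2) = 973/(-7) = 973*(-⅐) = -139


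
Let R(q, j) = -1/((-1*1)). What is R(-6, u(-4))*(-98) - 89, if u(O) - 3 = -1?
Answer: -187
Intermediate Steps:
u(O) = 2 (u(O) = 3 - 1 = 2)
R(q, j) = 1 (R(q, j) = -1/(-1) = -1*(-1) = 1)
R(-6, u(-4))*(-98) - 89 = 1*(-98) - 89 = -98 - 89 = -187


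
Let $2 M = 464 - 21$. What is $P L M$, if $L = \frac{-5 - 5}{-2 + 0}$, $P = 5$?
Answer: $\frac{11075}{2} \approx 5537.5$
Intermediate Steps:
$L = 5$ ($L = - \frac{10}{-2} = \left(-10\right) \left(- \frac{1}{2}\right) = 5$)
$M = \frac{443}{2}$ ($M = \frac{464 - 21}{2} = \frac{1}{2} \cdot 443 = \frac{443}{2} \approx 221.5$)
$P L M = 5 \cdot 5 \cdot \frac{443}{2} = 25 \cdot \frac{443}{2} = \frac{11075}{2}$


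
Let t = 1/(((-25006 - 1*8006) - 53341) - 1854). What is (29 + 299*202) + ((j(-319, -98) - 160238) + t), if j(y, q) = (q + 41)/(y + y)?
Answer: -5616965396365/56276066 ≈ -99811.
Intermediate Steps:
j(y, q) = (41 + q)/(2*y) (j(y, q) = (41 + q)/((2*y)) = (41 + q)*(1/(2*y)) = (41 + q)/(2*y))
t = -1/88207 (t = 1/(((-25006 - 8006) - 53341) - 1854) = 1/((-33012 - 53341) - 1854) = 1/(-86353 - 1854) = 1/(-88207) = -1/88207 ≈ -1.1337e-5)
(29 + 299*202) + ((j(-319, -98) - 160238) + t) = (29 + 299*202) + (((½)*(41 - 98)/(-319) - 160238) - 1/88207) = (29 + 60398) + (((½)*(-1/319)*(-57) - 160238) - 1/88207) = 60427 + ((57/638 - 160238) - 1/88207) = 60427 + (-102231787/638 - 1/88207) = 60427 - 9017559236547/56276066 = -5616965396365/56276066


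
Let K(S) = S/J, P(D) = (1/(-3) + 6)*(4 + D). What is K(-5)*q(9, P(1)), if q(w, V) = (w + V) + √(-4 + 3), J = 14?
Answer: -40/3 - 5*I/14 ≈ -13.333 - 0.35714*I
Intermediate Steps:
P(D) = 68/3 + 17*D/3 (P(D) = (-⅓ + 6)*(4 + D) = 17*(4 + D)/3 = 68/3 + 17*D/3)
K(S) = S/14
q(w, V) = I + V + w (q(w, V) = (V + w) + √(-1) = (V + w) + I = I + V + w)
K(-5)*q(9, P(1)) = ((1/14)*(-5))*(I + (68/3 + (17/3)*1) + 9) = -5*(I + (68/3 + 17/3) + 9)/14 = -5*(I + 85/3 + 9)/14 = -5*(112/3 + I)/14 = -40/3 - 5*I/14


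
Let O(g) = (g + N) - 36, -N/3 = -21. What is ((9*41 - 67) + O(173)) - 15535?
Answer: -15033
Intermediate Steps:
N = 63 (N = -3*(-21) = 63)
O(g) = 27 + g (O(g) = (g + 63) - 36 = (63 + g) - 36 = 27 + g)
((9*41 - 67) + O(173)) - 15535 = ((9*41 - 67) + (27 + 173)) - 15535 = ((369 - 67) + 200) - 15535 = (302 + 200) - 15535 = 502 - 15535 = -15033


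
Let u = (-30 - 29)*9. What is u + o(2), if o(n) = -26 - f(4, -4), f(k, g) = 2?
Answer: -559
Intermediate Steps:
o(n) = -28 (o(n) = -26 - 1*2 = -26 - 2 = -28)
u = -531 (u = -59*9 = -531)
u + o(2) = -531 - 28 = -559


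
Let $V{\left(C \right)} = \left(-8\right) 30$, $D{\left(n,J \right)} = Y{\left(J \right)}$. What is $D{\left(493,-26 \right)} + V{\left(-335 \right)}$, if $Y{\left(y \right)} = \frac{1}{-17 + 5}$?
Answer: $- \frac{2881}{12} \approx -240.08$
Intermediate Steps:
$Y{\left(y \right)} = - \frac{1}{12}$ ($Y{\left(y \right)} = \frac{1}{-12} = - \frac{1}{12}$)
$D{\left(n,J \right)} = - \frac{1}{12}$
$V{\left(C \right)} = -240$
$D{\left(493,-26 \right)} + V{\left(-335 \right)} = - \frac{1}{12} - 240 = - \frac{2881}{12}$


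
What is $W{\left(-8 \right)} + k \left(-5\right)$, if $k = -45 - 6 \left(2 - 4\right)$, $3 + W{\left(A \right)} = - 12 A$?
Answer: $258$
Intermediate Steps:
$W{\left(A \right)} = -3 - 12 A$
$k = -33$ ($k = -45 - 6 \left(-2\right) = -45 - -12 = -45 + 12 = -33$)
$W{\left(-8 \right)} + k \left(-5\right) = \left(-3 - -96\right) - -165 = \left(-3 + 96\right) + 165 = 93 + 165 = 258$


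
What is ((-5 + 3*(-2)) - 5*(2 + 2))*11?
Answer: -341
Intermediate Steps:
((-5 + 3*(-2)) - 5*(2 + 2))*11 = ((-5 - 6) - 5*4)*11 = (-11 - 20)*11 = -31*11 = -341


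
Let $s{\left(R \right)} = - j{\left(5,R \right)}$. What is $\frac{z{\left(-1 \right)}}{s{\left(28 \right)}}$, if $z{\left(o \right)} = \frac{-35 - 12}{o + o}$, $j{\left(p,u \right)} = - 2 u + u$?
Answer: $\frac{47}{56} \approx 0.83929$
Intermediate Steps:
$j{\left(p,u \right)} = - u$
$z{\left(o \right)} = - \frac{47}{2 o}$
$s{\left(R \right)} = R$ ($s{\left(R \right)} = - \left(-1\right) R = R$)
$\frac{z{\left(-1 \right)}}{s{\left(28 \right)}} = \frac{\left(- \frac{47}{2}\right) \frac{1}{-1}}{28} = \left(- \frac{47}{2}\right) \left(-1\right) \frac{1}{28} = \frac{47}{2} \cdot \frac{1}{28} = \frac{47}{56}$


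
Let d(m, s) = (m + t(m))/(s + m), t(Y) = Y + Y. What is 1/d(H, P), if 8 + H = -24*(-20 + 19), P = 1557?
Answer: 1573/48 ≈ 32.771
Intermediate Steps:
t(Y) = 2*Y
H = 16 (H = -8 - 24*(-20 + 19) = -8 - 24*(-1) = -8 + 24 = 16)
d(m, s) = 3*m/(m + s) (d(m, s) = (m + 2*m)/(s + m) = (3*m)/(m + s) = 3*m/(m + s))
1/d(H, P) = 1/(3*16/(16 + 1557)) = 1/(3*16/1573) = 1/(3*16*(1/1573)) = 1/(48/1573) = 1573/48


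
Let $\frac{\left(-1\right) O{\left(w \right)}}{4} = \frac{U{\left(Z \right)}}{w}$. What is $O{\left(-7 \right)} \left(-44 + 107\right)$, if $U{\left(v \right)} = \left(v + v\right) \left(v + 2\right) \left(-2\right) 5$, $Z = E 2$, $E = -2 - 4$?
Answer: $-86400$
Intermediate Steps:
$E = -6$
$Z = -12$ ($Z = \left(-6\right) 2 = -12$)
$U{\left(v \right)} = - 20 v \left(2 + v\right)$ ($U{\left(v \right)} = 2 v \left(2 + v\right) \left(-2\right) 5 = - 4 v \left(2 + v\right) 5 = - 20 v \left(2 + v\right)$)
$O{\left(w \right)} = \frac{9600}{w}$ ($O{\left(w \right)} = - 4 \frac{\left(-20\right) \left(-12\right) \left(2 - 12\right)}{w} = - 4 \frac{\left(-20\right) \left(-12\right) \left(-10\right)}{w} = - 4 \left(- \frac{2400}{w}\right) = \frac{9600}{w}$)
$O{\left(-7 \right)} \left(-44 + 107\right) = \frac{9600}{-7} \left(-44 + 107\right) = 9600 \left(- \frac{1}{7}\right) 63 = \left(- \frac{9600}{7}\right) 63 = -86400$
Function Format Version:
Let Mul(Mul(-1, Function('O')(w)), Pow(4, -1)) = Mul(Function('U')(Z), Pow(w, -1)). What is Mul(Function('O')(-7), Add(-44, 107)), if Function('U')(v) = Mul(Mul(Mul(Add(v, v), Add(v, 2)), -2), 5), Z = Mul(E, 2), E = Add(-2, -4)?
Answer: -86400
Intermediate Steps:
E = -6
Z = -12 (Z = Mul(-6, 2) = -12)
Function('U')(v) = Mul(-20, v, Add(2, v)) (Function('U')(v) = Mul(Mul(Mul(Mul(2, v), Add(2, v)), -2), 5) = Mul(Mul(Mul(2, v, Add(2, v)), -2), 5) = Mul(Mul(-4, v, Add(2, v)), 5) = Mul(-20, v, Add(2, v)))
Function('O')(w) = Mul(9600, Pow(w, -1)) (Function('O')(w) = Mul(-4, Mul(Mul(-20, -12, Add(2, -12)), Pow(w, -1))) = Mul(-4, Mul(Mul(-20, -12, -10), Pow(w, -1))) = Mul(-4, Mul(-2400, Pow(w, -1))) = Mul(9600, Pow(w, -1)))
Mul(Function('O')(-7), Add(-44, 107)) = Mul(Mul(9600, Pow(-7, -1)), Add(-44, 107)) = Mul(Mul(9600, Rational(-1, 7)), 63) = Mul(Rational(-9600, 7), 63) = -86400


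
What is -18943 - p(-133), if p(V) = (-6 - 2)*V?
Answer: -20007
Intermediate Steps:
p(V) = -8*V
-18943 - p(-133) = -18943 - (-8)*(-133) = -18943 - 1*1064 = -18943 - 1064 = -20007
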